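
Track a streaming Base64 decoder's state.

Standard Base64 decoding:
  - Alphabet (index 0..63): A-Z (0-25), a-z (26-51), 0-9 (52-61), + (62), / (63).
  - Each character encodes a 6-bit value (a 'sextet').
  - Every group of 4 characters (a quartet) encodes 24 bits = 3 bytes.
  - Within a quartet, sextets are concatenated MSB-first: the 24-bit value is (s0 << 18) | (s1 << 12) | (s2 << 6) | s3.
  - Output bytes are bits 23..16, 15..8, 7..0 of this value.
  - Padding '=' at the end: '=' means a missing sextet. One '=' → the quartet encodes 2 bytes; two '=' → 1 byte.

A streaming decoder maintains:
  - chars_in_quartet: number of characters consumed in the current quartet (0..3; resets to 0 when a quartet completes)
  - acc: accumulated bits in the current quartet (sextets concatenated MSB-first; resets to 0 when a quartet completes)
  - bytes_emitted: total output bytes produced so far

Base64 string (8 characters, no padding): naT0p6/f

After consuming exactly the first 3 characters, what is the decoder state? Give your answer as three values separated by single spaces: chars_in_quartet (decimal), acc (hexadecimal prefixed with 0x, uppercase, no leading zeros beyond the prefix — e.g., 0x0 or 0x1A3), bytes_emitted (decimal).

After char 0 ('n'=39): chars_in_quartet=1 acc=0x27 bytes_emitted=0
After char 1 ('a'=26): chars_in_quartet=2 acc=0x9DA bytes_emitted=0
After char 2 ('T'=19): chars_in_quartet=3 acc=0x27693 bytes_emitted=0

Answer: 3 0x27693 0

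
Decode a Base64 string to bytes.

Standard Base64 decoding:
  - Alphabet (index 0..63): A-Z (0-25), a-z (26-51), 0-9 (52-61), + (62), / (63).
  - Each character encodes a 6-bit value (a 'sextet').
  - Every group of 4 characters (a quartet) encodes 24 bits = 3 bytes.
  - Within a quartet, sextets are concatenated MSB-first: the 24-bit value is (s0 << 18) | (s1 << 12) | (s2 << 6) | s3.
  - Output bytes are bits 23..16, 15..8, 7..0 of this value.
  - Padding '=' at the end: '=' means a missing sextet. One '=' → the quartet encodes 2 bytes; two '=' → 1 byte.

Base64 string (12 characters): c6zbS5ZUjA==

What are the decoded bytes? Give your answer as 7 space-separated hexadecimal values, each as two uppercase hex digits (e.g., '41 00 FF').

After char 0 ('c'=28): chars_in_quartet=1 acc=0x1C bytes_emitted=0
After char 1 ('6'=58): chars_in_quartet=2 acc=0x73A bytes_emitted=0
After char 2 ('z'=51): chars_in_quartet=3 acc=0x1CEB3 bytes_emitted=0
After char 3 ('b'=27): chars_in_quartet=4 acc=0x73ACDB -> emit 73 AC DB, reset; bytes_emitted=3
After char 4 ('S'=18): chars_in_quartet=1 acc=0x12 bytes_emitted=3
After char 5 ('5'=57): chars_in_quartet=2 acc=0x4B9 bytes_emitted=3
After char 6 ('Z'=25): chars_in_quartet=3 acc=0x12E59 bytes_emitted=3
After char 7 ('U'=20): chars_in_quartet=4 acc=0x4B9654 -> emit 4B 96 54, reset; bytes_emitted=6
After char 8 ('j'=35): chars_in_quartet=1 acc=0x23 bytes_emitted=6
After char 9 ('A'=0): chars_in_quartet=2 acc=0x8C0 bytes_emitted=6
Padding '==': partial quartet acc=0x8C0 -> emit 8C; bytes_emitted=7

Answer: 73 AC DB 4B 96 54 8C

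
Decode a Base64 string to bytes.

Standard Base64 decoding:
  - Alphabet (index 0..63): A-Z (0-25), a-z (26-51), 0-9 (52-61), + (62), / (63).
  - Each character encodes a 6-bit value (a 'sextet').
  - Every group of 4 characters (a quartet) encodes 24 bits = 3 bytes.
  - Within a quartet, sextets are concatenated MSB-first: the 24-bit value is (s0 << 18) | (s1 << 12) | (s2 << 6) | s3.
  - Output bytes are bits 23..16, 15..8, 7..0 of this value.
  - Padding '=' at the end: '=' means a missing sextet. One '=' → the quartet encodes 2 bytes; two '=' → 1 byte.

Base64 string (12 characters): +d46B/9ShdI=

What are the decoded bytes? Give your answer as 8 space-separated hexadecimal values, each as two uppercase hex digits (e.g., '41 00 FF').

After char 0 ('+'=62): chars_in_quartet=1 acc=0x3E bytes_emitted=0
After char 1 ('d'=29): chars_in_quartet=2 acc=0xF9D bytes_emitted=0
After char 2 ('4'=56): chars_in_quartet=3 acc=0x3E778 bytes_emitted=0
After char 3 ('6'=58): chars_in_quartet=4 acc=0xF9DE3A -> emit F9 DE 3A, reset; bytes_emitted=3
After char 4 ('B'=1): chars_in_quartet=1 acc=0x1 bytes_emitted=3
After char 5 ('/'=63): chars_in_quartet=2 acc=0x7F bytes_emitted=3
After char 6 ('9'=61): chars_in_quartet=3 acc=0x1FFD bytes_emitted=3
After char 7 ('S'=18): chars_in_quartet=4 acc=0x7FF52 -> emit 07 FF 52, reset; bytes_emitted=6
After char 8 ('h'=33): chars_in_quartet=1 acc=0x21 bytes_emitted=6
After char 9 ('d'=29): chars_in_quartet=2 acc=0x85D bytes_emitted=6
After char 10 ('I'=8): chars_in_quartet=3 acc=0x21748 bytes_emitted=6
Padding '=': partial quartet acc=0x21748 -> emit 85 D2; bytes_emitted=8

Answer: F9 DE 3A 07 FF 52 85 D2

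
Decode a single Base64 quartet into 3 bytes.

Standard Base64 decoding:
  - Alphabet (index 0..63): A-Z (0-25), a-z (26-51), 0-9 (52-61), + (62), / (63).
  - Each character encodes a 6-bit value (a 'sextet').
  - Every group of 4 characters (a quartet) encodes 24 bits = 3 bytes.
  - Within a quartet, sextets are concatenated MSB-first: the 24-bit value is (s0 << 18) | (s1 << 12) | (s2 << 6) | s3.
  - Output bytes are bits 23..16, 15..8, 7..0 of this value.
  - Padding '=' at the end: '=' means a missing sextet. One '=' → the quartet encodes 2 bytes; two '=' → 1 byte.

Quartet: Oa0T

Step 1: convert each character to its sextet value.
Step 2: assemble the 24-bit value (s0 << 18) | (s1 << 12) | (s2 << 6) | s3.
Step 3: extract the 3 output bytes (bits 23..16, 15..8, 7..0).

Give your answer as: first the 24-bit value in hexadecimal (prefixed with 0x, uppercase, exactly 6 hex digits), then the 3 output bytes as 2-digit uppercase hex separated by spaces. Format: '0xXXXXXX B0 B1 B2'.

Answer: 0x39AD13 39 AD 13

Derivation:
Sextets: O=14, a=26, 0=52, T=19
24-bit: (14<<18) | (26<<12) | (52<<6) | 19
      = 0x380000 | 0x01A000 | 0x000D00 | 0x000013
      = 0x39AD13
Bytes: (v>>16)&0xFF=39, (v>>8)&0xFF=AD, v&0xFF=13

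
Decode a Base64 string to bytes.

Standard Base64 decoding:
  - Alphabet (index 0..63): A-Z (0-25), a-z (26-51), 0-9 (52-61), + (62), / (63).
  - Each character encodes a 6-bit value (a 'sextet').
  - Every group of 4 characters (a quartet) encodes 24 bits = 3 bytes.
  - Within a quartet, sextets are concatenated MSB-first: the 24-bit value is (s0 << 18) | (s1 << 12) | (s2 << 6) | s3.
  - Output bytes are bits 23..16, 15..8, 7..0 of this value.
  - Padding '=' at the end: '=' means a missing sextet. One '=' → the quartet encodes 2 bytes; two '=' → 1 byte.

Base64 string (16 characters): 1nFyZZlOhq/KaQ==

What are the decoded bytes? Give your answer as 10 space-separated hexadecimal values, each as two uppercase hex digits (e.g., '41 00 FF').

After char 0 ('1'=53): chars_in_quartet=1 acc=0x35 bytes_emitted=0
After char 1 ('n'=39): chars_in_quartet=2 acc=0xD67 bytes_emitted=0
After char 2 ('F'=5): chars_in_quartet=3 acc=0x359C5 bytes_emitted=0
After char 3 ('y'=50): chars_in_quartet=4 acc=0xD67172 -> emit D6 71 72, reset; bytes_emitted=3
After char 4 ('Z'=25): chars_in_quartet=1 acc=0x19 bytes_emitted=3
After char 5 ('Z'=25): chars_in_quartet=2 acc=0x659 bytes_emitted=3
After char 6 ('l'=37): chars_in_quartet=3 acc=0x19665 bytes_emitted=3
After char 7 ('O'=14): chars_in_quartet=4 acc=0x65994E -> emit 65 99 4E, reset; bytes_emitted=6
After char 8 ('h'=33): chars_in_quartet=1 acc=0x21 bytes_emitted=6
After char 9 ('q'=42): chars_in_quartet=2 acc=0x86A bytes_emitted=6
After char 10 ('/'=63): chars_in_quartet=3 acc=0x21ABF bytes_emitted=6
After char 11 ('K'=10): chars_in_quartet=4 acc=0x86AFCA -> emit 86 AF CA, reset; bytes_emitted=9
After char 12 ('a'=26): chars_in_quartet=1 acc=0x1A bytes_emitted=9
After char 13 ('Q'=16): chars_in_quartet=2 acc=0x690 bytes_emitted=9
Padding '==': partial quartet acc=0x690 -> emit 69; bytes_emitted=10

Answer: D6 71 72 65 99 4E 86 AF CA 69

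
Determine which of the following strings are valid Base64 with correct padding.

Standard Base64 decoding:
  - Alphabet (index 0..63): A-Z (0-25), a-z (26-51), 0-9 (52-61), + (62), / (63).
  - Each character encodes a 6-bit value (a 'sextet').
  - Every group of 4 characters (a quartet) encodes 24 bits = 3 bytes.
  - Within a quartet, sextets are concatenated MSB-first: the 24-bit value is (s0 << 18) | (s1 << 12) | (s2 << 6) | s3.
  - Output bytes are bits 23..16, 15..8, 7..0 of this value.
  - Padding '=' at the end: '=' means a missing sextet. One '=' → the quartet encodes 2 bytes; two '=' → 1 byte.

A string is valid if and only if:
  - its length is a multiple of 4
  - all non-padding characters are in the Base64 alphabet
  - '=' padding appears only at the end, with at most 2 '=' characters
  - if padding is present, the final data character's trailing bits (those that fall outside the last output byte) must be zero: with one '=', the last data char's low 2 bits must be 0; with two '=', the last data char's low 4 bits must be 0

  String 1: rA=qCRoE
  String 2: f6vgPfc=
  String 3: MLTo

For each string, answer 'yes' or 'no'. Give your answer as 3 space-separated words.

String 1: 'rA=qCRoE' → invalid (bad char(s): ['=']; '=' in middle)
String 2: 'f6vgPfc=' → valid
String 3: 'MLTo' → valid

Answer: no yes yes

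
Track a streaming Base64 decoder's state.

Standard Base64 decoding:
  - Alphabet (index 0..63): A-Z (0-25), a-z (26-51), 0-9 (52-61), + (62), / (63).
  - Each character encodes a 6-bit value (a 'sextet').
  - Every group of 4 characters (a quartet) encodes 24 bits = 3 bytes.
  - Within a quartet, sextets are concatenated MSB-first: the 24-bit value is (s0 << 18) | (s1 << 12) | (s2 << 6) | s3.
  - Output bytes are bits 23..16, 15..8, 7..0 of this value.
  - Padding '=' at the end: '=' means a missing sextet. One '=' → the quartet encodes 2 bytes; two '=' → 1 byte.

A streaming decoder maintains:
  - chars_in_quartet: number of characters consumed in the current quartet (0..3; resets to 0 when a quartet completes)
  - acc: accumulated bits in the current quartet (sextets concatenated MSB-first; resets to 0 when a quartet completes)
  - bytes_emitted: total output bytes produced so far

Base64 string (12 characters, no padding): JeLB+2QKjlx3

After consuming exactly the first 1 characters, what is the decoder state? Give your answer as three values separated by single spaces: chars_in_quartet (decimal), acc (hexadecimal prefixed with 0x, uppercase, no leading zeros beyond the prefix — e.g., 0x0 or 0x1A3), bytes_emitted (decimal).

After char 0 ('J'=9): chars_in_quartet=1 acc=0x9 bytes_emitted=0

Answer: 1 0x9 0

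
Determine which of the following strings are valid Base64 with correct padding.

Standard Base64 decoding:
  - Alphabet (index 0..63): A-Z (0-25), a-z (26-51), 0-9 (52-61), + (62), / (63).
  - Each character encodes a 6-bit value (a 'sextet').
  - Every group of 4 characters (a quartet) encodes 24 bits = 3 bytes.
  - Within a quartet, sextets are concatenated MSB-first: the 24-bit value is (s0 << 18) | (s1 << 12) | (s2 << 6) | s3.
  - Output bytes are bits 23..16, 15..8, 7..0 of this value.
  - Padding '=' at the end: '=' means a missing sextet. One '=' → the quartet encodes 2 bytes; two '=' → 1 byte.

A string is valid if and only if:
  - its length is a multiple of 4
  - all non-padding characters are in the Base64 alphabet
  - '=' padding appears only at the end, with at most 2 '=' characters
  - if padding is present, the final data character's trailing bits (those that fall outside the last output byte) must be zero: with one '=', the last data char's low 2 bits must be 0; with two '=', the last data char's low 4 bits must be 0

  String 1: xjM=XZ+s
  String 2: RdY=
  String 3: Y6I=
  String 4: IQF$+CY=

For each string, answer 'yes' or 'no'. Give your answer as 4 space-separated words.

Answer: no yes yes no

Derivation:
String 1: 'xjM=XZ+s' → invalid (bad char(s): ['=']; '=' in middle)
String 2: 'RdY=' → valid
String 3: 'Y6I=' → valid
String 4: 'IQF$+CY=' → invalid (bad char(s): ['$'])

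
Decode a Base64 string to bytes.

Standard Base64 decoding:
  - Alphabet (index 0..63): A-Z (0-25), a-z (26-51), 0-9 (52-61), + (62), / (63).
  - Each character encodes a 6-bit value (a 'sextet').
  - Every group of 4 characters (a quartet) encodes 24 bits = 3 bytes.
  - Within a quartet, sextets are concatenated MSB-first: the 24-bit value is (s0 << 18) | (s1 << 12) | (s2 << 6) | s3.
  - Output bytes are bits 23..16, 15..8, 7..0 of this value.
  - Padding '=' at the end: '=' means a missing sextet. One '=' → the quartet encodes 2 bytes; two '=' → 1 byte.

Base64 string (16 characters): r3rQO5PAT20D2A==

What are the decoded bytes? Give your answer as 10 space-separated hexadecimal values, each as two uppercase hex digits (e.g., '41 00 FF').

Answer: AF 7A D0 3B 93 C0 4F 6D 03 D8

Derivation:
After char 0 ('r'=43): chars_in_quartet=1 acc=0x2B bytes_emitted=0
After char 1 ('3'=55): chars_in_quartet=2 acc=0xAF7 bytes_emitted=0
After char 2 ('r'=43): chars_in_quartet=3 acc=0x2BDEB bytes_emitted=0
After char 3 ('Q'=16): chars_in_quartet=4 acc=0xAF7AD0 -> emit AF 7A D0, reset; bytes_emitted=3
After char 4 ('O'=14): chars_in_quartet=1 acc=0xE bytes_emitted=3
After char 5 ('5'=57): chars_in_quartet=2 acc=0x3B9 bytes_emitted=3
After char 6 ('P'=15): chars_in_quartet=3 acc=0xEE4F bytes_emitted=3
After char 7 ('A'=0): chars_in_quartet=4 acc=0x3B93C0 -> emit 3B 93 C0, reset; bytes_emitted=6
After char 8 ('T'=19): chars_in_quartet=1 acc=0x13 bytes_emitted=6
After char 9 ('2'=54): chars_in_quartet=2 acc=0x4F6 bytes_emitted=6
After char 10 ('0'=52): chars_in_quartet=3 acc=0x13DB4 bytes_emitted=6
After char 11 ('D'=3): chars_in_quartet=4 acc=0x4F6D03 -> emit 4F 6D 03, reset; bytes_emitted=9
After char 12 ('2'=54): chars_in_quartet=1 acc=0x36 bytes_emitted=9
After char 13 ('A'=0): chars_in_quartet=2 acc=0xD80 bytes_emitted=9
Padding '==': partial quartet acc=0xD80 -> emit D8; bytes_emitted=10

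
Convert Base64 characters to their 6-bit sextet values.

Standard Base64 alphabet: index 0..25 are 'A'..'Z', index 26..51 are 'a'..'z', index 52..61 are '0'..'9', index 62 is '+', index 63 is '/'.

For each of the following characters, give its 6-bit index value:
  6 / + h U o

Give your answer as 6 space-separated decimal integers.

'6': 0..9 range, 52 + ord('6') − ord('0') = 58
'/': index 63
'+': index 62
'h': a..z range, 26 + ord('h') − ord('a') = 33
'U': A..Z range, ord('U') − ord('A') = 20
'o': a..z range, 26 + ord('o') − ord('a') = 40

Answer: 58 63 62 33 20 40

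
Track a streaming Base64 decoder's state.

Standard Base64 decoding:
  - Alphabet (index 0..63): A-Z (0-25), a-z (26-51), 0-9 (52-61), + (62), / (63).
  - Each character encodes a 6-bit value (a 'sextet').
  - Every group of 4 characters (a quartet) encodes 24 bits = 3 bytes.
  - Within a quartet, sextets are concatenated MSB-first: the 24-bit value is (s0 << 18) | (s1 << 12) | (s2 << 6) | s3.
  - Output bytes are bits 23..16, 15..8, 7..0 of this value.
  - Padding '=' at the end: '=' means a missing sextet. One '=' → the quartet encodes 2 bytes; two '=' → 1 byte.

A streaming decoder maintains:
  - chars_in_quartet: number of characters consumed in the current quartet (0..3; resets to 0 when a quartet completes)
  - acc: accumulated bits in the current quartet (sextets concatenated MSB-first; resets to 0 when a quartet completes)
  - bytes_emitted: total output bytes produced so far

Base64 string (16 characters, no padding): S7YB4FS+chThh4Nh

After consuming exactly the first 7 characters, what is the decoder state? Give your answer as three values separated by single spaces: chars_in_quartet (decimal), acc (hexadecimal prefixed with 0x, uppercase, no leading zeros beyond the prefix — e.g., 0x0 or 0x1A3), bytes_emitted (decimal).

After char 0 ('S'=18): chars_in_quartet=1 acc=0x12 bytes_emitted=0
After char 1 ('7'=59): chars_in_quartet=2 acc=0x4BB bytes_emitted=0
After char 2 ('Y'=24): chars_in_quartet=3 acc=0x12ED8 bytes_emitted=0
After char 3 ('B'=1): chars_in_quartet=4 acc=0x4BB601 -> emit 4B B6 01, reset; bytes_emitted=3
After char 4 ('4'=56): chars_in_quartet=1 acc=0x38 bytes_emitted=3
After char 5 ('F'=5): chars_in_quartet=2 acc=0xE05 bytes_emitted=3
After char 6 ('S'=18): chars_in_quartet=3 acc=0x38152 bytes_emitted=3

Answer: 3 0x38152 3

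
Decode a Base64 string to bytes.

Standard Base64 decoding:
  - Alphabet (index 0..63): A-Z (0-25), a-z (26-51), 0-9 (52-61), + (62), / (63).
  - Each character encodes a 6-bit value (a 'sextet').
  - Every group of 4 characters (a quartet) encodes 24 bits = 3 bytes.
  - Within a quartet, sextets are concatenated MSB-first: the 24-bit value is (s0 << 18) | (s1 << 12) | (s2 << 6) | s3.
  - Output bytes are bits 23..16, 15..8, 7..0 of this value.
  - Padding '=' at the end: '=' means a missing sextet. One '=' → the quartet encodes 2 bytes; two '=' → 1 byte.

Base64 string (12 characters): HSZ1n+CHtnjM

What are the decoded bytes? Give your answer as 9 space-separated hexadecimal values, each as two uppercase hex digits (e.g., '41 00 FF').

After char 0 ('H'=7): chars_in_quartet=1 acc=0x7 bytes_emitted=0
After char 1 ('S'=18): chars_in_quartet=2 acc=0x1D2 bytes_emitted=0
After char 2 ('Z'=25): chars_in_quartet=3 acc=0x7499 bytes_emitted=0
After char 3 ('1'=53): chars_in_quartet=4 acc=0x1D2675 -> emit 1D 26 75, reset; bytes_emitted=3
After char 4 ('n'=39): chars_in_quartet=1 acc=0x27 bytes_emitted=3
After char 5 ('+'=62): chars_in_quartet=2 acc=0x9FE bytes_emitted=3
After char 6 ('C'=2): chars_in_quartet=3 acc=0x27F82 bytes_emitted=3
After char 7 ('H'=7): chars_in_quartet=4 acc=0x9FE087 -> emit 9F E0 87, reset; bytes_emitted=6
After char 8 ('t'=45): chars_in_quartet=1 acc=0x2D bytes_emitted=6
After char 9 ('n'=39): chars_in_quartet=2 acc=0xB67 bytes_emitted=6
After char 10 ('j'=35): chars_in_quartet=3 acc=0x2D9E3 bytes_emitted=6
After char 11 ('M'=12): chars_in_quartet=4 acc=0xB678CC -> emit B6 78 CC, reset; bytes_emitted=9

Answer: 1D 26 75 9F E0 87 B6 78 CC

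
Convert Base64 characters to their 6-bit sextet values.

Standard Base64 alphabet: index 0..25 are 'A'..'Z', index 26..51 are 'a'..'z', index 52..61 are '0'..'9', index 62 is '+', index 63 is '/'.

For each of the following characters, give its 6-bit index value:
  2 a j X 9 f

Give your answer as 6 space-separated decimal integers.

'2': 0..9 range, 52 + ord('2') − ord('0') = 54
'a': a..z range, 26 + ord('a') − ord('a') = 26
'j': a..z range, 26 + ord('j') − ord('a') = 35
'X': A..Z range, ord('X') − ord('A') = 23
'9': 0..9 range, 52 + ord('9') − ord('0') = 61
'f': a..z range, 26 + ord('f') − ord('a') = 31

Answer: 54 26 35 23 61 31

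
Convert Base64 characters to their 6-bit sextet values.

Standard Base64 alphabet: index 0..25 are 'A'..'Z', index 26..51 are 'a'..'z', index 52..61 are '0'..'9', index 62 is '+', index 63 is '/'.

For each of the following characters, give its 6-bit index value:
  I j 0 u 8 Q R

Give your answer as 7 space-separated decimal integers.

'I': A..Z range, ord('I') − ord('A') = 8
'j': a..z range, 26 + ord('j') − ord('a') = 35
'0': 0..9 range, 52 + ord('0') − ord('0') = 52
'u': a..z range, 26 + ord('u') − ord('a') = 46
'8': 0..9 range, 52 + ord('8') − ord('0') = 60
'Q': A..Z range, ord('Q') − ord('A') = 16
'R': A..Z range, ord('R') − ord('A') = 17

Answer: 8 35 52 46 60 16 17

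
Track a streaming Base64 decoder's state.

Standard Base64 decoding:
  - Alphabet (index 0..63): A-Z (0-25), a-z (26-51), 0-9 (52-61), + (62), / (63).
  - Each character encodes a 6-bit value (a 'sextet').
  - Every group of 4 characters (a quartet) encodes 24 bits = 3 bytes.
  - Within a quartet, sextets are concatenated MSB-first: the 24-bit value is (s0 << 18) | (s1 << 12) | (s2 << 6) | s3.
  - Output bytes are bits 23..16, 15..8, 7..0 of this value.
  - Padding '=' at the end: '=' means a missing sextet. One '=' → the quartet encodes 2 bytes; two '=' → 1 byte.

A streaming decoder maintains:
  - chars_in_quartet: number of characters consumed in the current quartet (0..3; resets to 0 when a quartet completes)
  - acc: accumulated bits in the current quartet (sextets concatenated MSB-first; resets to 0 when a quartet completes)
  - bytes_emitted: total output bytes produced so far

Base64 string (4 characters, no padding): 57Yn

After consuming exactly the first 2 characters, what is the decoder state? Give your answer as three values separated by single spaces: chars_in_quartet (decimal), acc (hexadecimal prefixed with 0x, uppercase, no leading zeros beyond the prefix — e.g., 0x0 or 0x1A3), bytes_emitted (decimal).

Answer: 2 0xE7B 0

Derivation:
After char 0 ('5'=57): chars_in_quartet=1 acc=0x39 bytes_emitted=0
After char 1 ('7'=59): chars_in_quartet=2 acc=0xE7B bytes_emitted=0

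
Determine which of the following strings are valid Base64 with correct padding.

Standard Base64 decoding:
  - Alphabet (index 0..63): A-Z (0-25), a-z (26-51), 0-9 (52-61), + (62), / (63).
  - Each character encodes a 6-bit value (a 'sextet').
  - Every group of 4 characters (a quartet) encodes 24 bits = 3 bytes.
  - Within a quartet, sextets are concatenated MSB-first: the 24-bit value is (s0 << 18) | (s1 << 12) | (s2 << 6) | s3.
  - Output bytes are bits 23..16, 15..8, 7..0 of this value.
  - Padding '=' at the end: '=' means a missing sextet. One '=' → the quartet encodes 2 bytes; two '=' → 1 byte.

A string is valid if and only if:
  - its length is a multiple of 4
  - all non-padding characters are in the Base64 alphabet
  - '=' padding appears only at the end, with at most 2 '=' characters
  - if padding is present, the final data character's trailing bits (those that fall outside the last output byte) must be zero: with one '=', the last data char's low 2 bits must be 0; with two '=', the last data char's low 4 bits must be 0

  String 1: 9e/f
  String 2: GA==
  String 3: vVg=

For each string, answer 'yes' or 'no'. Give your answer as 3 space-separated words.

String 1: '9e/f' → valid
String 2: 'GA==' → valid
String 3: 'vVg=' → valid

Answer: yes yes yes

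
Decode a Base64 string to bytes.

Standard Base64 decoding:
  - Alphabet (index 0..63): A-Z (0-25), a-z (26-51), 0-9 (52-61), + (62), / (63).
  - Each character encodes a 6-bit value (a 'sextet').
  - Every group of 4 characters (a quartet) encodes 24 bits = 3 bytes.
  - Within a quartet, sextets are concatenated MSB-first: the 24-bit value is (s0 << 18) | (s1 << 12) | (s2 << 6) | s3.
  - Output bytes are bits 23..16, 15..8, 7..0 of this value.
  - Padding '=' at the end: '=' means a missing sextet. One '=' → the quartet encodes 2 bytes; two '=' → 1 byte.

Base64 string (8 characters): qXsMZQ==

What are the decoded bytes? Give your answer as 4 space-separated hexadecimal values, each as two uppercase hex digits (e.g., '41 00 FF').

After char 0 ('q'=42): chars_in_quartet=1 acc=0x2A bytes_emitted=0
After char 1 ('X'=23): chars_in_quartet=2 acc=0xA97 bytes_emitted=0
After char 2 ('s'=44): chars_in_quartet=3 acc=0x2A5EC bytes_emitted=0
After char 3 ('M'=12): chars_in_quartet=4 acc=0xA97B0C -> emit A9 7B 0C, reset; bytes_emitted=3
After char 4 ('Z'=25): chars_in_quartet=1 acc=0x19 bytes_emitted=3
After char 5 ('Q'=16): chars_in_quartet=2 acc=0x650 bytes_emitted=3
Padding '==': partial quartet acc=0x650 -> emit 65; bytes_emitted=4

Answer: A9 7B 0C 65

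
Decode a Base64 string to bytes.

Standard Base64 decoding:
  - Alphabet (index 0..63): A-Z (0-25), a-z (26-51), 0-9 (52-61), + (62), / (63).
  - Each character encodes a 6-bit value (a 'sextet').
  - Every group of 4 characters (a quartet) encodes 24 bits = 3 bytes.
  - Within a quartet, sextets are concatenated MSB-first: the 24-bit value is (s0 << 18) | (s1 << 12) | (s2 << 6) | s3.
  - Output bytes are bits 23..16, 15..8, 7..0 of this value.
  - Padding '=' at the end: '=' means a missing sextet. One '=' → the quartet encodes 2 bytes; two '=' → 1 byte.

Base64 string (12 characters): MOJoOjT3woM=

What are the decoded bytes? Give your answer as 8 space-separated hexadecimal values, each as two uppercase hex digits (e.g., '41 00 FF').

Answer: 30 E2 68 3A 34 F7 C2 83

Derivation:
After char 0 ('M'=12): chars_in_quartet=1 acc=0xC bytes_emitted=0
After char 1 ('O'=14): chars_in_quartet=2 acc=0x30E bytes_emitted=0
After char 2 ('J'=9): chars_in_quartet=3 acc=0xC389 bytes_emitted=0
After char 3 ('o'=40): chars_in_quartet=4 acc=0x30E268 -> emit 30 E2 68, reset; bytes_emitted=3
After char 4 ('O'=14): chars_in_quartet=1 acc=0xE bytes_emitted=3
After char 5 ('j'=35): chars_in_quartet=2 acc=0x3A3 bytes_emitted=3
After char 6 ('T'=19): chars_in_quartet=3 acc=0xE8D3 bytes_emitted=3
After char 7 ('3'=55): chars_in_quartet=4 acc=0x3A34F7 -> emit 3A 34 F7, reset; bytes_emitted=6
After char 8 ('w'=48): chars_in_quartet=1 acc=0x30 bytes_emitted=6
After char 9 ('o'=40): chars_in_quartet=2 acc=0xC28 bytes_emitted=6
After char 10 ('M'=12): chars_in_quartet=3 acc=0x30A0C bytes_emitted=6
Padding '=': partial quartet acc=0x30A0C -> emit C2 83; bytes_emitted=8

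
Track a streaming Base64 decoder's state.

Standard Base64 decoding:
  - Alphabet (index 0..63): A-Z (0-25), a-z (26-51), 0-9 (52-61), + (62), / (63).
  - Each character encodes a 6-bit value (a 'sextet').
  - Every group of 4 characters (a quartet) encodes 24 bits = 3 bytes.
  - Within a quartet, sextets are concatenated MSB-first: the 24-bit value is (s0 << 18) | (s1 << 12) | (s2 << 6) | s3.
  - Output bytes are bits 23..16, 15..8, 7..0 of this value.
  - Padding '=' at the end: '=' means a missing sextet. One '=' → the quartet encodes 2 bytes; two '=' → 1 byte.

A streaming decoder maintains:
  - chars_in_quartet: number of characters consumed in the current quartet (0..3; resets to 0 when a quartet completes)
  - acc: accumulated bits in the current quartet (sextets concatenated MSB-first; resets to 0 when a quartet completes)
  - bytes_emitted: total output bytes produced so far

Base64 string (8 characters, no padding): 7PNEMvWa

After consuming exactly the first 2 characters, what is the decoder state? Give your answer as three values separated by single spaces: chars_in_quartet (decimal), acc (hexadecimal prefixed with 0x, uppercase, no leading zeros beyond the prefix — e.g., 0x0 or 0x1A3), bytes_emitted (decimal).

After char 0 ('7'=59): chars_in_quartet=1 acc=0x3B bytes_emitted=0
After char 1 ('P'=15): chars_in_quartet=2 acc=0xECF bytes_emitted=0

Answer: 2 0xECF 0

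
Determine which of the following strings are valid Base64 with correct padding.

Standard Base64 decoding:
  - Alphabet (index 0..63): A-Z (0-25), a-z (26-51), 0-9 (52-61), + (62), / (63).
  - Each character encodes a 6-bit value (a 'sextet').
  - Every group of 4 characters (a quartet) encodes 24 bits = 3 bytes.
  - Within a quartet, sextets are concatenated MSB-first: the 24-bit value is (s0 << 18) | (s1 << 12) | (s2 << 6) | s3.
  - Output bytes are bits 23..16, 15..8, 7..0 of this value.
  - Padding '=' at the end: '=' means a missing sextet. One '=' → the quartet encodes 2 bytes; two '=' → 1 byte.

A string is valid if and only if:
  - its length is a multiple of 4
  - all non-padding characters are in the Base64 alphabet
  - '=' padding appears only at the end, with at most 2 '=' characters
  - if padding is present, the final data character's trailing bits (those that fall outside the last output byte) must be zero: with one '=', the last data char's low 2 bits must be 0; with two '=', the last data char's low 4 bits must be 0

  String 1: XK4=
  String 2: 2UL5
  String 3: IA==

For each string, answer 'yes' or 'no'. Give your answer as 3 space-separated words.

Answer: yes yes yes

Derivation:
String 1: 'XK4=' → valid
String 2: '2UL5' → valid
String 3: 'IA==' → valid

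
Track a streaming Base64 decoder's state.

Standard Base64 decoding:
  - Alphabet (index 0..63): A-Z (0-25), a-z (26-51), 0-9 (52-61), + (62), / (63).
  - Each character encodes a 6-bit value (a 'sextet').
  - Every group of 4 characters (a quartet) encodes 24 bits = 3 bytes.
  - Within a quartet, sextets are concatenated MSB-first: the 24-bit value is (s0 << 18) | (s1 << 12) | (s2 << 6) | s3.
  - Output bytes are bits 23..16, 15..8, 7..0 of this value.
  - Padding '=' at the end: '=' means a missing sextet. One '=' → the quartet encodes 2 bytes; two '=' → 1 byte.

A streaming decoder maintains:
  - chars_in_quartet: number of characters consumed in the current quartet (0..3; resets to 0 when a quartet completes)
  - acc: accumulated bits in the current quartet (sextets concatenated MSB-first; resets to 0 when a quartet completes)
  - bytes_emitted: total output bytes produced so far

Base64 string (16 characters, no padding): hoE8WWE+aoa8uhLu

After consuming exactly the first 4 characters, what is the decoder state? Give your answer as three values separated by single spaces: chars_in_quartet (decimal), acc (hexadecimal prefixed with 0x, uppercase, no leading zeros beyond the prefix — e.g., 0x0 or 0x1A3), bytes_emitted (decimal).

After char 0 ('h'=33): chars_in_quartet=1 acc=0x21 bytes_emitted=0
After char 1 ('o'=40): chars_in_quartet=2 acc=0x868 bytes_emitted=0
After char 2 ('E'=4): chars_in_quartet=3 acc=0x21A04 bytes_emitted=0
After char 3 ('8'=60): chars_in_quartet=4 acc=0x86813C -> emit 86 81 3C, reset; bytes_emitted=3

Answer: 0 0x0 3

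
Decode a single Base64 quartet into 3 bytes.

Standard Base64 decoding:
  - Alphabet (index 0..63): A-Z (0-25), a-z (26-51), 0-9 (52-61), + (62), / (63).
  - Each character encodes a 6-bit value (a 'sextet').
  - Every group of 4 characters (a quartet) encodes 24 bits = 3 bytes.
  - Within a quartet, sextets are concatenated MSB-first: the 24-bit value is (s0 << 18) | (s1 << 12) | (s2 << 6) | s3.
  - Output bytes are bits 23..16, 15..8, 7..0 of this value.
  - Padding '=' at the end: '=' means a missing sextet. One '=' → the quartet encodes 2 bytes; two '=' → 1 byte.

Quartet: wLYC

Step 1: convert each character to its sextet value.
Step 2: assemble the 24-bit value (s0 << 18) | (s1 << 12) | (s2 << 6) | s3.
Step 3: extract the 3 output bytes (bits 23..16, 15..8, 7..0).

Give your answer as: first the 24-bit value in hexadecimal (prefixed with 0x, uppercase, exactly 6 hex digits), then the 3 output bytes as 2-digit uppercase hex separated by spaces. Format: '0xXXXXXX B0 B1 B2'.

Sextets: w=48, L=11, Y=24, C=2
24-bit: (48<<18) | (11<<12) | (24<<6) | 2
      = 0xC00000 | 0x00B000 | 0x000600 | 0x000002
      = 0xC0B602
Bytes: (v>>16)&0xFF=C0, (v>>8)&0xFF=B6, v&0xFF=02

Answer: 0xC0B602 C0 B6 02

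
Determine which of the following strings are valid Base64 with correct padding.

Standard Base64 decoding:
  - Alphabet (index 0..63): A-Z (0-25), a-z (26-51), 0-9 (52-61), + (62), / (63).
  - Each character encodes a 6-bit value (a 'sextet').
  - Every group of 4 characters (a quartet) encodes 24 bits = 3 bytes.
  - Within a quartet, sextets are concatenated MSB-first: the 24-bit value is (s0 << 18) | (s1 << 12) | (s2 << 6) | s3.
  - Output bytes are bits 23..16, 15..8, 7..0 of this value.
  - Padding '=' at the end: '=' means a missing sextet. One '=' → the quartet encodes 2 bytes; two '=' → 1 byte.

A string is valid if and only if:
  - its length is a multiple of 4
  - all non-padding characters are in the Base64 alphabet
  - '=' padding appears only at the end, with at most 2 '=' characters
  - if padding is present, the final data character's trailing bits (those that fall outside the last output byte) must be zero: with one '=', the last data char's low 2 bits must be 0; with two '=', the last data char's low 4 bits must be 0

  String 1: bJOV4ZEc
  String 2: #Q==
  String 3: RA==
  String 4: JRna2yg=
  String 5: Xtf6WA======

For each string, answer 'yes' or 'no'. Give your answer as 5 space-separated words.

Answer: yes no yes yes no

Derivation:
String 1: 'bJOV4ZEc' → valid
String 2: '#Q==' → invalid (bad char(s): ['#'])
String 3: 'RA==' → valid
String 4: 'JRna2yg=' → valid
String 5: 'Xtf6WA======' → invalid (6 pad chars (max 2))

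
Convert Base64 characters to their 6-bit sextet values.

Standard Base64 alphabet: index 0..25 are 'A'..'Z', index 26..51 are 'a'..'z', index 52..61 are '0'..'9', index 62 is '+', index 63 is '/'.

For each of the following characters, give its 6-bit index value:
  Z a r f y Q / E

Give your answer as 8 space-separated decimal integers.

'Z': A..Z range, ord('Z') − ord('A') = 25
'a': a..z range, 26 + ord('a') − ord('a') = 26
'r': a..z range, 26 + ord('r') − ord('a') = 43
'f': a..z range, 26 + ord('f') − ord('a') = 31
'y': a..z range, 26 + ord('y') − ord('a') = 50
'Q': A..Z range, ord('Q') − ord('A') = 16
'/': index 63
'E': A..Z range, ord('E') − ord('A') = 4

Answer: 25 26 43 31 50 16 63 4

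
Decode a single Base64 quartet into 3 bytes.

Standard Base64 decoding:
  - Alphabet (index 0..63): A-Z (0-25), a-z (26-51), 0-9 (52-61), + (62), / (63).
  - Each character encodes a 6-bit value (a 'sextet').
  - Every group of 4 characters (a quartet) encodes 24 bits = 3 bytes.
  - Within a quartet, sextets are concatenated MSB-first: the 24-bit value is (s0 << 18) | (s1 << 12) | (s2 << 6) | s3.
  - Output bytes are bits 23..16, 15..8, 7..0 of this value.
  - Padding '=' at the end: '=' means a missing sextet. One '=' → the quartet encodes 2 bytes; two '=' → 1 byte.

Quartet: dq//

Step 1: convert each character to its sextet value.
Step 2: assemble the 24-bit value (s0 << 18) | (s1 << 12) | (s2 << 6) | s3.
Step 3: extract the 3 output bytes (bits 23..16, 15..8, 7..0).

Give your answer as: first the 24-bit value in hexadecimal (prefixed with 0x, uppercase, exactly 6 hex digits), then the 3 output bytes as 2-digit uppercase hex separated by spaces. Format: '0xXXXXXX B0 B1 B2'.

Answer: 0x76AFFF 76 AF FF

Derivation:
Sextets: d=29, q=42, /=63, /=63
24-bit: (29<<18) | (42<<12) | (63<<6) | 63
      = 0x740000 | 0x02A000 | 0x000FC0 | 0x00003F
      = 0x76AFFF
Bytes: (v>>16)&0xFF=76, (v>>8)&0xFF=AF, v&0xFF=FF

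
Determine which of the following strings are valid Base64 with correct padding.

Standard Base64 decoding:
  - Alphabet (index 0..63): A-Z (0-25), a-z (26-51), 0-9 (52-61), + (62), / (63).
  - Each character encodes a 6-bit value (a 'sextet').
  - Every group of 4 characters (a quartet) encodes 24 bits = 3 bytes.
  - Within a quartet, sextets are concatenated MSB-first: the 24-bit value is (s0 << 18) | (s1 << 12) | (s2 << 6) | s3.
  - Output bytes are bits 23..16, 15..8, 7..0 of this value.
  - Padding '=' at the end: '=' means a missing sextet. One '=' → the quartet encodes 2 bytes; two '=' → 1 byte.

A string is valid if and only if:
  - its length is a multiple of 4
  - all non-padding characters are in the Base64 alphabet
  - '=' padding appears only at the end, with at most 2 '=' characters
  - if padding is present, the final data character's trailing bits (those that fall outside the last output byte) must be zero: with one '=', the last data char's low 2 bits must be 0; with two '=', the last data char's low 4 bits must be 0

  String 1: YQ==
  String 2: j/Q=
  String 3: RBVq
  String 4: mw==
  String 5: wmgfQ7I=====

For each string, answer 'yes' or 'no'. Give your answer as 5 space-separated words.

Answer: yes yes yes yes no

Derivation:
String 1: 'YQ==' → valid
String 2: 'j/Q=' → valid
String 3: 'RBVq' → valid
String 4: 'mw==' → valid
String 5: 'wmgfQ7I=====' → invalid (5 pad chars (max 2))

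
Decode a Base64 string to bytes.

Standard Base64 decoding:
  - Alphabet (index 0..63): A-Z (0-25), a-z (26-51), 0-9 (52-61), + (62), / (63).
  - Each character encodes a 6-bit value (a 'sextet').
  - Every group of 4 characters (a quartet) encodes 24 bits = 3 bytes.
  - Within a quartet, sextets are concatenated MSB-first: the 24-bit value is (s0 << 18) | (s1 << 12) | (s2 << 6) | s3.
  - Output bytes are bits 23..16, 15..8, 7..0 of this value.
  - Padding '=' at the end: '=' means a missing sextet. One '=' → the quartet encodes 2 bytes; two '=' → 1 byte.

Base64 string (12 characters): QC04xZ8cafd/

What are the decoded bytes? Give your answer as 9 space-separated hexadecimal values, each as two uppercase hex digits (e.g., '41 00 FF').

After char 0 ('Q'=16): chars_in_quartet=1 acc=0x10 bytes_emitted=0
After char 1 ('C'=2): chars_in_quartet=2 acc=0x402 bytes_emitted=0
After char 2 ('0'=52): chars_in_quartet=3 acc=0x100B4 bytes_emitted=0
After char 3 ('4'=56): chars_in_quartet=4 acc=0x402D38 -> emit 40 2D 38, reset; bytes_emitted=3
After char 4 ('x'=49): chars_in_quartet=1 acc=0x31 bytes_emitted=3
After char 5 ('Z'=25): chars_in_quartet=2 acc=0xC59 bytes_emitted=3
After char 6 ('8'=60): chars_in_quartet=3 acc=0x3167C bytes_emitted=3
After char 7 ('c'=28): chars_in_quartet=4 acc=0xC59F1C -> emit C5 9F 1C, reset; bytes_emitted=6
After char 8 ('a'=26): chars_in_quartet=1 acc=0x1A bytes_emitted=6
After char 9 ('f'=31): chars_in_quartet=2 acc=0x69F bytes_emitted=6
After char 10 ('d'=29): chars_in_quartet=3 acc=0x1A7DD bytes_emitted=6
After char 11 ('/'=63): chars_in_quartet=4 acc=0x69F77F -> emit 69 F7 7F, reset; bytes_emitted=9

Answer: 40 2D 38 C5 9F 1C 69 F7 7F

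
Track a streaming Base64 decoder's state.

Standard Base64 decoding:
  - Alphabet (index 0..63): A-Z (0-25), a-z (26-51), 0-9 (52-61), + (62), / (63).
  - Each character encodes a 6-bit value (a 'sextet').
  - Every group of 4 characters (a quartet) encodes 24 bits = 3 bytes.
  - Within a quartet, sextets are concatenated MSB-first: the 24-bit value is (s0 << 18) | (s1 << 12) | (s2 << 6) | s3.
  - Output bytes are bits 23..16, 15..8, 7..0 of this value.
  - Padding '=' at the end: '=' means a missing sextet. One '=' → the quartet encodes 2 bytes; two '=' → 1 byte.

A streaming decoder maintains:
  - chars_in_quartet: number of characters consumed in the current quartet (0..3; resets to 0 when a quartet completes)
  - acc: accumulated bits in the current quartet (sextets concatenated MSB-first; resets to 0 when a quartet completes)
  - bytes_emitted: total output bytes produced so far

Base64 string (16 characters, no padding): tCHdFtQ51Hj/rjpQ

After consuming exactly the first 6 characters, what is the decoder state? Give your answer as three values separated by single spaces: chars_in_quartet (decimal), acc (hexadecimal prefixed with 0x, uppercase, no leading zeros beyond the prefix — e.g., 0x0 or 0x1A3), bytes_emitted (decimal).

Answer: 2 0x16D 3

Derivation:
After char 0 ('t'=45): chars_in_quartet=1 acc=0x2D bytes_emitted=0
After char 1 ('C'=2): chars_in_quartet=2 acc=0xB42 bytes_emitted=0
After char 2 ('H'=7): chars_in_quartet=3 acc=0x2D087 bytes_emitted=0
After char 3 ('d'=29): chars_in_quartet=4 acc=0xB421DD -> emit B4 21 DD, reset; bytes_emitted=3
After char 4 ('F'=5): chars_in_quartet=1 acc=0x5 bytes_emitted=3
After char 5 ('t'=45): chars_in_quartet=2 acc=0x16D bytes_emitted=3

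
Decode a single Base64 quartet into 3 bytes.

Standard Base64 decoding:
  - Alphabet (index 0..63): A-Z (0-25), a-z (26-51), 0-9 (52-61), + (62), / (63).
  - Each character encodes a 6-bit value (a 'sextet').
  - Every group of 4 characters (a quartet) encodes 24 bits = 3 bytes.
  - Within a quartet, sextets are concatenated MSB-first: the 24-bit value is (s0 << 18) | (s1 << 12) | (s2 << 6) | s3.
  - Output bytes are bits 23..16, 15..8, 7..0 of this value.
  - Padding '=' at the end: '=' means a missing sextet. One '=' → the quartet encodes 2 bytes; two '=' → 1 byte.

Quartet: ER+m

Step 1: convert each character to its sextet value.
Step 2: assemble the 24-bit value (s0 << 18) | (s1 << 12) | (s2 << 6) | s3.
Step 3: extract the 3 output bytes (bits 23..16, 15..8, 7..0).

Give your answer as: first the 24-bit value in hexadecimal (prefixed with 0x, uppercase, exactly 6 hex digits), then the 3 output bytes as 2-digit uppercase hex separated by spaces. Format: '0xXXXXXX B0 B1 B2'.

Answer: 0x111FA6 11 1F A6

Derivation:
Sextets: E=4, R=17, +=62, m=38
24-bit: (4<<18) | (17<<12) | (62<<6) | 38
      = 0x100000 | 0x011000 | 0x000F80 | 0x000026
      = 0x111FA6
Bytes: (v>>16)&0xFF=11, (v>>8)&0xFF=1F, v&0xFF=A6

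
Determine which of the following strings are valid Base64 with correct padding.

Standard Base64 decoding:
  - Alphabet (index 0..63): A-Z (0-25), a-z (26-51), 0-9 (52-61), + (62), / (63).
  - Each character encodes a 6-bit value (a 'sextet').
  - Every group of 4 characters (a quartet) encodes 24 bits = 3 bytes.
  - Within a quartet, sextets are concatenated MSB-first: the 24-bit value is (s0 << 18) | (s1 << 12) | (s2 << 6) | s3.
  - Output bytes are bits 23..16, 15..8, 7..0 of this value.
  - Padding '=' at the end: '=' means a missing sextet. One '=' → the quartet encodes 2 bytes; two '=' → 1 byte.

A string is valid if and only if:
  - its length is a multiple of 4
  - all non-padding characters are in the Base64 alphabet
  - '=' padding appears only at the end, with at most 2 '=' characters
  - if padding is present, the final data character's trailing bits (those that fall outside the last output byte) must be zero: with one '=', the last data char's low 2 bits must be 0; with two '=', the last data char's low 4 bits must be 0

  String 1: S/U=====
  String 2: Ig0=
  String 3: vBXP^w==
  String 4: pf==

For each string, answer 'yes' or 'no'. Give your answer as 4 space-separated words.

Answer: no yes no no

Derivation:
String 1: 'S/U=====' → invalid (5 pad chars (max 2))
String 2: 'Ig0=' → valid
String 3: 'vBXP^w==' → invalid (bad char(s): ['^'])
String 4: 'pf==' → invalid (bad trailing bits)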